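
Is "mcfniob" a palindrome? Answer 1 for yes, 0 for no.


Input: mcfniob
Reversed: boinfcm
  Compare pos 0 ('m') with pos 6 ('b'): MISMATCH
  Compare pos 1 ('c') with pos 5 ('o'): MISMATCH
  Compare pos 2 ('f') with pos 4 ('i'): MISMATCH
Result: not a palindrome

0


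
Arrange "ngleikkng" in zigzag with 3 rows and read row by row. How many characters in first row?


Zigzag "ngleikkng" into 3 rows:
Placing characters:
  'n' => row 0
  'g' => row 1
  'l' => row 2
  'e' => row 1
  'i' => row 0
  'k' => row 1
  'k' => row 2
  'n' => row 1
  'g' => row 0
Rows:
  Row 0: "nig"
  Row 1: "gekn"
  Row 2: "lk"
First row length: 3

3


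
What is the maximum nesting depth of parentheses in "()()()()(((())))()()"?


Input: "()()()()(((())))()()"
Tracking depth:
  Position 0 '(': depth becomes 1
  Position 1 ')': depth becomes 0
  Position 2 '(': depth becomes 1
  Position 3 ')': depth becomes 0
  Position 4 '(': depth becomes 1
  Position 5 ')': depth becomes 0
  Position 6 '(': depth becomes 1
  Position 7 ')': depth becomes 0
  Position 8 '(': depth becomes 1
  Position 9 '(': depth becomes 2
  Position 10 '(': depth becomes 3
  Position 11 '(': depth becomes 4
  Position 12 ')': depth becomes 3
  Position 13 ')': depth becomes 2
  Position 14 ')': depth becomes 1
  Position 15 ')': depth becomes 0
  Position 16 '(': depth becomes 1
  Position 17 ')': depth becomes 0
  Position 18 '(': depth becomes 1
  Position 19 ')': depth becomes 0
Maximum depth reached: 4

4


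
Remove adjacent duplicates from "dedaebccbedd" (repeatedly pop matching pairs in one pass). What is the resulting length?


Input: dedaebccbedd
Stack-based adjacent duplicate removal:
  Read 'd': push. Stack: d
  Read 'e': push. Stack: de
  Read 'd': push. Stack: ded
  Read 'a': push. Stack: deda
  Read 'e': push. Stack: dedae
  Read 'b': push. Stack: dedaeb
  Read 'c': push. Stack: dedaebc
  Read 'c': matches stack top 'c' => pop. Stack: dedaeb
  Read 'b': matches stack top 'b' => pop. Stack: dedae
  Read 'e': matches stack top 'e' => pop. Stack: deda
  Read 'd': push. Stack: dedad
  Read 'd': matches stack top 'd' => pop. Stack: deda
Final stack: "deda" (length 4)

4


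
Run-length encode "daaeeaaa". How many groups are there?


Input: daaeeaaa
Scanning for consecutive runs:
  Group 1: 'd' x 1 (positions 0-0)
  Group 2: 'a' x 2 (positions 1-2)
  Group 3: 'e' x 2 (positions 3-4)
  Group 4: 'a' x 3 (positions 5-7)
Total groups: 4

4


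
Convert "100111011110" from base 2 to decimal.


Input: "100111011110" in base 2
Positional expansion:
  Digit '1' (value 1) x 2^11 = 2048
  Digit '0' (value 0) x 2^10 = 0
  Digit '0' (value 0) x 2^9 = 0
  Digit '1' (value 1) x 2^8 = 256
  Digit '1' (value 1) x 2^7 = 128
  Digit '1' (value 1) x 2^6 = 64
  Digit '0' (value 0) x 2^5 = 0
  Digit '1' (value 1) x 2^4 = 16
  Digit '1' (value 1) x 2^3 = 8
  Digit '1' (value 1) x 2^2 = 4
  Digit '1' (value 1) x 2^1 = 2
  Digit '0' (value 0) x 2^0 = 0
Sum = 2526

2526


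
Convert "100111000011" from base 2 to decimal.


Input: "100111000011" in base 2
Positional expansion:
  Digit '1' (value 1) x 2^11 = 2048
  Digit '0' (value 0) x 2^10 = 0
  Digit '0' (value 0) x 2^9 = 0
  Digit '1' (value 1) x 2^8 = 256
  Digit '1' (value 1) x 2^7 = 128
  Digit '1' (value 1) x 2^6 = 64
  Digit '0' (value 0) x 2^5 = 0
  Digit '0' (value 0) x 2^4 = 0
  Digit '0' (value 0) x 2^3 = 0
  Digit '0' (value 0) x 2^2 = 0
  Digit '1' (value 1) x 2^1 = 2
  Digit '1' (value 1) x 2^0 = 1
Sum = 2499

2499


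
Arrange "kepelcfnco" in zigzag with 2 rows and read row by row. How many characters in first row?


Zigzag "kepelcfnco" into 2 rows:
Placing characters:
  'k' => row 0
  'e' => row 1
  'p' => row 0
  'e' => row 1
  'l' => row 0
  'c' => row 1
  'f' => row 0
  'n' => row 1
  'c' => row 0
  'o' => row 1
Rows:
  Row 0: "kplfc"
  Row 1: "eecno"
First row length: 5

5


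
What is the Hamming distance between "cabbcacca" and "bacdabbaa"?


Comparing "cabbcacca" and "bacdabbaa" position by position:
  Position 0: 'c' vs 'b' => differ
  Position 1: 'a' vs 'a' => same
  Position 2: 'b' vs 'c' => differ
  Position 3: 'b' vs 'd' => differ
  Position 4: 'c' vs 'a' => differ
  Position 5: 'a' vs 'b' => differ
  Position 6: 'c' vs 'b' => differ
  Position 7: 'c' vs 'a' => differ
  Position 8: 'a' vs 'a' => same
Total differences (Hamming distance): 7

7


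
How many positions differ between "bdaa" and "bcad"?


Comparing "bdaa" and "bcad" position by position:
  Position 0: 'b' vs 'b' => same
  Position 1: 'd' vs 'c' => DIFFER
  Position 2: 'a' vs 'a' => same
  Position 3: 'a' vs 'd' => DIFFER
Positions that differ: 2

2


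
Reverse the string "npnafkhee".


Input: npnafkhee
Reading characters right to left:
  Position 8: 'e'
  Position 7: 'e'
  Position 6: 'h'
  Position 5: 'k'
  Position 4: 'f'
  Position 3: 'a'
  Position 2: 'n'
  Position 1: 'p'
  Position 0: 'n'
Reversed: eehkfanpn

eehkfanpn


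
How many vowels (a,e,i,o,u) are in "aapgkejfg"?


Input: aapgkejfg
Checking each character:
  'a' at position 0: vowel (running total: 1)
  'a' at position 1: vowel (running total: 2)
  'p' at position 2: consonant
  'g' at position 3: consonant
  'k' at position 4: consonant
  'e' at position 5: vowel (running total: 3)
  'j' at position 6: consonant
  'f' at position 7: consonant
  'g' at position 8: consonant
Total vowels: 3

3


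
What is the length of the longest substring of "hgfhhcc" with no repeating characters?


Input: "hgfhhcc"
Sliding window (track last position of each char):
  Position 0 ('h'): window [0,0] length 1 -- new best
  Position 1 ('g'): window [0,1] length 2 -- new best
  Position 2 ('f'): window [0,2] length 3 -- new best
  Position 3 ('h'): repeat (last at 0), move window start to 1
  Position 3 ('h'): window [1,3] length 3
  Position 4 ('h'): repeat (last at 3), move window start to 4
  Position 4 ('h'): window [4,4] length 1
  Position 5 ('c'): window [4,5] length 2
  Position 6 ('c'): repeat (last at 5), move window start to 6
  Position 6 ('c'): window [6,6] length 1
Longest substring with no repeats: "hgf" with length 3

3


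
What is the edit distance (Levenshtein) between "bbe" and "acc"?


Computing edit distance: "bbe" -> "acc"
DP table:
           a    c    c
      0    1    2    3
  b   1    1    2    3
  b   2    2    2    3
  e   3    3    3    3
Edit distance = dp[3][3] = 3

3


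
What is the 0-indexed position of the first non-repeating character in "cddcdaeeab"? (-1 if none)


Input: cddcdaeeab
Character frequencies:
  'a': 2
  'b': 1
  'c': 2
  'd': 3
  'e': 2
Scanning left to right for freq == 1:
  Position 0 ('c'): freq=2, skip
  Position 1 ('d'): freq=3, skip
  Position 2 ('d'): freq=3, skip
  Position 3 ('c'): freq=2, skip
  Position 4 ('d'): freq=3, skip
  Position 5 ('a'): freq=2, skip
  Position 6 ('e'): freq=2, skip
  Position 7 ('e'): freq=2, skip
  Position 8 ('a'): freq=2, skip
  Position 9 ('b'): unique! => answer = 9

9


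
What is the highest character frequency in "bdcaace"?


Input: bdcaace
Character counts:
  'a': 2
  'b': 1
  'c': 2
  'd': 1
  'e': 1
Maximum frequency: 2

2


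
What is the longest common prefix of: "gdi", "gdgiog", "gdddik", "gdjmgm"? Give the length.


Words: gdi, gdgiog, gdddik, gdjmgm
  Position 0: all 'g' => match
  Position 1: all 'd' => match
  Position 2: ('i', 'g', 'd', 'j') => mismatch, stop
LCP = "gd" (length 2)

2


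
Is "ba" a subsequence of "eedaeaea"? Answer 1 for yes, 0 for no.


Check if "ba" is a subsequence of "eedaeaea"
Greedy scan:
  Position 0 ('e'): no match needed
  Position 1 ('e'): no match needed
  Position 2 ('d'): no match needed
  Position 3 ('a'): no match needed
  Position 4 ('e'): no match needed
  Position 5 ('a'): no match needed
  Position 6 ('e'): no match needed
  Position 7 ('a'): no match needed
Only matched 0/2 characters => not a subsequence

0


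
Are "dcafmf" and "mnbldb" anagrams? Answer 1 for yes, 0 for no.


Strings: "dcafmf", "mnbldb"
Sorted first:  acdffm
Sorted second: bbdlmn
Differ at position 0: 'a' vs 'b' => not anagrams

0


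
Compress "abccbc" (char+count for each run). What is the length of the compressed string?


Input: abccbc
Runs:
  'a' x 1 => "a1"
  'b' x 1 => "b1"
  'c' x 2 => "c2"
  'b' x 1 => "b1"
  'c' x 1 => "c1"
Compressed: "a1b1c2b1c1"
Compressed length: 10

10


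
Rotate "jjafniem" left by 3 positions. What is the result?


Input: "jjafniem", rotate left by 3
First 3 characters: "jja"
Remaining characters: "fniem"
Concatenate remaining + first: "fniem" + "jja" = "fniemjja"

fniemjja


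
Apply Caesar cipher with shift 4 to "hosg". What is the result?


Caesar cipher: shift "hosg" by 4
  'h' (pos 7) + 4 = pos 11 = 'l'
  'o' (pos 14) + 4 = pos 18 = 's'
  's' (pos 18) + 4 = pos 22 = 'w'
  'g' (pos 6) + 4 = pos 10 = 'k'
Result: lswk

lswk


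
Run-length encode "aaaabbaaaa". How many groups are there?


Input: aaaabbaaaa
Scanning for consecutive runs:
  Group 1: 'a' x 4 (positions 0-3)
  Group 2: 'b' x 2 (positions 4-5)
  Group 3: 'a' x 4 (positions 6-9)
Total groups: 3

3


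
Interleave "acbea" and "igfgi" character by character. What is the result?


Interleaving "acbea" and "igfgi":
  Position 0: 'a' from first, 'i' from second => "ai"
  Position 1: 'c' from first, 'g' from second => "cg"
  Position 2: 'b' from first, 'f' from second => "bf"
  Position 3: 'e' from first, 'g' from second => "eg"
  Position 4: 'a' from first, 'i' from second => "ai"
Result: aicgbfegai

aicgbfegai


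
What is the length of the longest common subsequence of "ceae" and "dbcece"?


LCS of "ceae" and "dbcece"
DP table:
           d    b    c    e    c    e
      0    0    0    0    0    0    0
  c   0    0    0    1    1    1    1
  e   0    0    0    1    2    2    2
  a   0    0    0    1    2    2    2
  e   0    0    0    1    2    2    3
LCS length = dp[4][6] = 3

3


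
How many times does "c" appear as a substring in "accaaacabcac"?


Searching for "c" in "accaaacabcac"
Scanning each position:
  Position 0: "a" => no
  Position 1: "c" => MATCH
  Position 2: "c" => MATCH
  Position 3: "a" => no
  Position 4: "a" => no
  Position 5: "a" => no
  Position 6: "c" => MATCH
  Position 7: "a" => no
  Position 8: "b" => no
  Position 9: "c" => MATCH
  Position 10: "a" => no
  Position 11: "c" => MATCH
Total occurrences: 5

5


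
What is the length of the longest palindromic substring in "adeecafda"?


Input: "adeecafda"
Checking substrings for palindromes:
  [2:4] "ee" (len 2) => palindrome
Longest palindromic substring: "ee" with length 2

2


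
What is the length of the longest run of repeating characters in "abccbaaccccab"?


Input: "abccbaaccccab"
Scanning for longest run:
  Position 1 ('b'): new char, reset run to 1
  Position 2 ('c'): new char, reset run to 1
  Position 3 ('c'): continues run of 'c', length=2
  Position 4 ('b'): new char, reset run to 1
  Position 5 ('a'): new char, reset run to 1
  Position 6 ('a'): continues run of 'a', length=2
  Position 7 ('c'): new char, reset run to 1
  Position 8 ('c'): continues run of 'c', length=2
  Position 9 ('c'): continues run of 'c', length=3
  Position 10 ('c'): continues run of 'c', length=4
  Position 11 ('a'): new char, reset run to 1
  Position 12 ('b'): new char, reset run to 1
Longest run: 'c' with length 4

4


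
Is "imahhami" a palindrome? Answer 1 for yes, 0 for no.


Input: imahhami
Reversed: imahhami
  Compare pos 0 ('i') with pos 7 ('i'): match
  Compare pos 1 ('m') with pos 6 ('m'): match
  Compare pos 2 ('a') with pos 5 ('a'): match
  Compare pos 3 ('h') with pos 4 ('h'): match
Result: palindrome

1


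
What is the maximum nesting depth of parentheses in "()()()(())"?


Input: "()()()(())"
Tracking depth:
  Position 0 '(': depth becomes 1
  Position 1 ')': depth becomes 0
  Position 2 '(': depth becomes 1
  Position 3 ')': depth becomes 0
  Position 4 '(': depth becomes 1
  Position 5 ')': depth becomes 0
  Position 6 '(': depth becomes 1
  Position 7 '(': depth becomes 2
  Position 8 ')': depth becomes 1
  Position 9 ')': depth becomes 0
Maximum depth reached: 2

2


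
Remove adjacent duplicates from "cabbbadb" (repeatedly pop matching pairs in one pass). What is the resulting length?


Input: cabbbadb
Stack-based adjacent duplicate removal:
  Read 'c': push. Stack: c
  Read 'a': push. Stack: ca
  Read 'b': push. Stack: cab
  Read 'b': matches stack top 'b' => pop. Stack: ca
  Read 'b': push. Stack: cab
  Read 'a': push. Stack: caba
  Read 'd': push. Stack: cabad
  Read 'b': push. Stack: cabadb
Final stack: "cabadb" (length 6)

6


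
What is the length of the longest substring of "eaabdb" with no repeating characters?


Input: "eaabdb"
Sliding window (track last position of each char):
  Position 0 ('e'): window [0,0] length 1 -- new best
  Position 1 ('a'): window [0,1] length 2 -- new best
  Position 2 ('a'): repeat (last at 1), move window start to 2
  Position 2 ('a'): window [2,2] length 1
  Position 3 ('b'): window [2,3] length 2
  Position 4 ('d'): window [2,4] length 3 -- new best
  Position 5 ('b'): repeat (last at 3), move window start to 4
  Position 5 ('b'): window [4,5] length 2
Longest substring with no repeats: "abd" with length 3

3


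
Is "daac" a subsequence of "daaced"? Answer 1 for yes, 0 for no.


Check if "daac" is a subsequence of "daaced"
Greedy scan:
  Position 0 ('d'): matches sub[0] = 'd'
  Position 1 ('a'): matches sub[1] = 'a'
  Position 2 ('a'): matches sub[2] = 'a'
  Position 3 ('c'): matches sub[3] = 'c'
  Position 4 ('e'): no match needed
  Position 5 ('d'): no match needed
All 4 characters matched => is a subsequence

1


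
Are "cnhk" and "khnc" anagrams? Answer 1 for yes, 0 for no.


Strings: "cnhk", "khnc"
Sorted first:  chkn
Sorted second: chkn
Sorted forms match => anagrams

1


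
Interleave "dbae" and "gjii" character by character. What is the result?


Interleaving "dbae" and "gjii":
  Position 0: 'd' from first, 'g' from second => "dg"
  Position 1: 'b' from first, 'j' from second => "bj"
  Position 2: 'a' from first, 'i' from second => "ai"
  Position 3: 'e' from first, 'i' from second => "ei"
Result: dgbjaiei

dgbjaiei


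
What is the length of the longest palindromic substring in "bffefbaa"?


Input: "bffefbaa"
Checking substrings for palindromes:
  [2:5] "fef" (len 3) => palindrome
  [1:3] "ff" (len 2) => palindrome
  [6:8] "aa" (len 2) => palindrome
Longest palindromic substring: "fef" with length 3

3


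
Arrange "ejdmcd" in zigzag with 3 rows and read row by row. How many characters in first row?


Zigzag "ejdmcd" into 3 rows:
Placing characters:
  'e' => row 0
  'j' => row 1
  'd' => row 2
  'm' => row 1
  'c' => row 0
  'd' => row 1
Rows:
  Row 0: "ec"
  Row 1: "jmd"
  Row 2: "d"
First row length: 2

2


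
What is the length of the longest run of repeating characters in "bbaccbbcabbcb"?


Input: "bbaccbbcabbcb"
Scanning for longest run:
  Position 1 ('b'): continues run of 'b', length=2
  Position 2 ('a'): new char, reset run to 1
  Position 3 ('c'): new char, reset run to 1
  Position 4 ('c'): continues run of 'c', length=2
  Position 5 ('b'): new char, reset run to 1
  Position 6 ('b'): continues run of 'b', length=2
  Position 7 ('c'): new char, reset run to 1
  Position 8 ('a'): new char, reset run to 1
  Position 9 ('b'): new char, reset run to 1
  Position 10 ('b'): continues run of 'b', length=2
  Position 11 ('c'): new char, reset run to 1
  Position 12 ('b'): new char, reset run to 1
Longest run: 'b' with length 2

2


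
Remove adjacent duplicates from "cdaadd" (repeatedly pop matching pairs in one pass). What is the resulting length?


Input: cdaadd
Stack-based adjacent duplicate removal:
  Read 'c': push. Stack: c
  Read 'd': push. Stack: cd
  Read 'a': push. Stack: cda
  Read 'a': matches stack top 'a' => pop. Stack: cd
  Read 'd': matches stack top 'd' => pop. Stack: c
  Read 'd': push. Stack: cd
Final stack: "cd" (length 2)

2


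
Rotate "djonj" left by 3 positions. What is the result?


Input: "djonj", rotate left by 3
First 3 characters: "djo"
Remaining characters: "nj"
Concatenate remaining + first: "nj" + "djo" = "njdjo"

njdjo


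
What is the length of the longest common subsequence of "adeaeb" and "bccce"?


LCS of "adeaeb" and "bccce"
DP table:
           b    c    c    c    e
      0    0    0    0    0    0
  a   0    0    0    0    0    0
  d   0    0    0    0    0    0
  e   0    0    0    0    0    1
  a   0    0    0    0    0    1
  e   0    0    0    0    0    1
  b   0    1    1    1    1    1
LCS length = dp[6][5] = 1

1


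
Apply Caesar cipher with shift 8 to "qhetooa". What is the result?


Caesar cipher: shift "qhetooa" by 8
  'q' (pos 16) + 8 = pos 24 = 'y'
  'h' (pos 7) + 8 = pos 15 = 'p'
  'e' (pos 4) + 8 = pos 12 = 'm'
  't' (pos 19) + 8 = pos 1 = 'b'
  'o' (pos 14) + 8 = pos 22 = 'w'
  'o' (pos 14) + 8 = pos 22 = 'w'
  'a' (pos 0) + 8 = pos 8 = 'i'
Result: ypmbwwi

ypmbwwi


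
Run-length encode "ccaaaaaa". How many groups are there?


Input: ccaaaaaa
Scanning for consecutive runs:
  Group 1: 'c' x 2 (positions 0-1)
  Group 2: 'a' x 6 (positions 2-7)
Total groups: 2

2


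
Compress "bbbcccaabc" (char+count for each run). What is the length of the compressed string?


Input: bbbcccaabc
Runs:
  'b' x 3 => "b3"
  'c' x 3 => "c3"
  'a' x 2 => "a2"
  'b' x 1 => "b1"
  'c' x 1 => "c1"
Compressed: "b3c3a2b1c1"
Compressed length: 10

10


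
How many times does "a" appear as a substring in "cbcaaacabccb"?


Searching for "a" in "cbcaaacabccb"
Scanning each position:
  Position 0: "c" => no
  Position 1: "b" => no
  Position 2: "c" => no
  Position 3: "a" => MATCH
  Position 4: "a" => MATCH
  Position 5: "a" => MATCH
  Position 6: "c" => no
  Position 7: "a" => MATCH
  Position 8: "b" => no
  Position 9: "c" => no
  Position 10: "c" => no
  Position 11: "b" => no
Total occurrences: 4

4


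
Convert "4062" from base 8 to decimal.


Input: "4062" in base 8
Positional expansion:
  Digit '4' (value 4) x 8^3 = 2048
  Digit '0' (value 0) x 8^2 = 0
  Digit '6' (value 6) x 8^1 = 48
  Digit '2' (value 2) x 8^0 = 2
Sum = 2098

2098


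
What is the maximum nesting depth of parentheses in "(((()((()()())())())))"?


Input: "(((()((()()())())())))"
Tracking depth:
  Position 0 '(': depth becomes 1
  Position 1 '(': depth becomes 2
  Position 2 '(': depth becomes 3
  Position 3 '(': depth becomes 4
  Position 4 ')': depth becomes 3
  Position 5 '(': depth becomes 4
  Position 6 '(': depth becomes 5
  Position 7 '(': depth becomes 6
  Position 8 ')': depth becomes 5
  Position 9 '(': depth becomes 6
  Position 10 ')': depth becomes 5
  Position 11 '(': depth becomes 6
  Position 12 ')': depth becomes 5
  Position 13 ')': depth becomes 4
  Position 14 '(': depth becomes 5
  Position 15 ')': depth becomes 4
  Position 16 ')': depth becomes 3
  Position 17 '(': depth becomes 4
  Position 18 ')': depth becomes 3
  Position 19 ')': depth becomes 2
  Position 20 ')': depth becomes 1
  Position 21 ')': depth becomes 0
Maximum depth reached: 6

6


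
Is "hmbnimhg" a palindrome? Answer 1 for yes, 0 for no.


Input: hmbnimhg
Reversed: ghminbmh
  Compare pos 0 ('h') with pos 7 ('g'): MISMATCH
  Compare pos 1 ('m') with pos 6 ('h'): MISMATCH
  Compare pos 2 ('b') with pos 5 ('m'): MISMATCH
  Compare pos 3 ('n') with pos 4 ('i'): MISMATCH
Result: not a palindrome

0


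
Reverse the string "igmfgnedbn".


Input: igmfgnedbn
Reading characters right to left:
  Position 9: 'n'
  Position 8: 'b'
  Position 7: 'd'
  Position 6: 'e'
  Position 5: 'n'
  Position 4: 'g'
  Position 3: 'f'
  Position 2: 'm'
  Position 1: 'g'
  Position 0: 'i'
Reversed: nbdengfmgi

nbdengfmgi


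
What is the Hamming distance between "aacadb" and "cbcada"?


Comparing "aacadb" and "cbcada" position by position:
  Position 0: 'a' vs 'c' => differ
  Position 1: 'a' vs 'b' => differ
  Position 2: 'c' vs 'c' => same
  Position 3: 'a' vs 'a' => same
  Position 4: 'd' vs 'd' => same
  Position 5: 'b' vs 'a' => differ
Total differences (Hamming distance): 3

3


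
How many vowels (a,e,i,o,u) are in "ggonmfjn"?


Input: ggonmfjn
Checking each character:
  'g' at position 0: consonant
  'g' at position 1: consonant
  'o' at position 2: vowel (running total: 1)
  'n' at position 3: consonant
  'm' at position 4: consonant
  'f' at position 5: consonant
  'j' at position 6: consonant
  'n' at position 7: consonant
Total vowels: 1

1


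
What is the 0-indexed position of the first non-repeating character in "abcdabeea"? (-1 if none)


Input: abcdabeea
Character frequencies:
  'a': 3
  'b': 2
  'c': 1
  'd': 1
  'e': 2
Scanning left to right for freq == 1:
  Position 0 ('a'): freq=3, skip
  Position 1 ('b'): freq=2, skip
  Position 2 ('c'): unique! => answer = 2

2


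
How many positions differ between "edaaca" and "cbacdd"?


Comparing "edaaca" and "cbacdd" position by position:
  Position 0: 'e' vs 'c' => DIFFER
  Position 1: 'd' vs 'b' => DIFFER
  Position 2: 'a' vs 'a' => same
  Position 3: 'a' vs 'c' => DIFFER
  Position 4: 'c' vs 'd' => DIFFER
  Position 5: 'a' vs 'd' => DIFFER
Positions that differ: 5

5


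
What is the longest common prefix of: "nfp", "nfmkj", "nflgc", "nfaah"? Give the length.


Words: nfp, nfmkj, nflgc, nfaah
  Position 0: all 'n' => match
  Position 1: all 'f' => match
  Position 2: ('p', 'm', 'l', 'a') => mismatch, stop
LCP = "nf" (length 2)

2


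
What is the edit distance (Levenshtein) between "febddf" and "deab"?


Computing edit distance: "febddf" -> "deab"
DP table:
           d    e    a    b
      0    1    2    3    4
  f   1    1    2    3    4
  e   2    2    1    2    3
  b   3    3    2    2    2
  d   4    3    3    3    3
  d   5    4    4    4    4
  f   6    5    5    5    5
Edit distance = dp[6][4] = 5

5


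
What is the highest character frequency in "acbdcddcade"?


Input: acbdcddcade
Character counts:
  'a': 2
  'b': 1
  'c': 3
  'd': 4
  'e': 1
Maximum frequency: 4

4


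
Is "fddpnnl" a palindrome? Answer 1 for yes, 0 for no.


Input: fddpnnl
Reversed: lnnpddf
  Compare pos 0 ('f') with pos 6 ('l'): MISMATCH
  Compare pos 1 ('d') with pos 5 ('n'): MISMATCH
  Compare pos 2 ('d') with pos 4 ('n'): MISMATCH
Result: not a palindrome

0


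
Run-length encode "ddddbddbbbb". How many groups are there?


Input: ddddbddbbbb
Scanning for consecutive runs:
  Group 1: 'd' x 4 (positions 0-3)
  Group 2: 'b' x 1 (positions 4-4)
  Group 3: 'd' x 2 (positions 5-6)
  Group 4: 'b' x 4 (positions 7-10)
Total groups: 4

4


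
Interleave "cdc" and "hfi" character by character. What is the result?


Interleaving "cdc" and "hfi":
  Position 0: 'c' from first, 'h' from second => "ch"
  Position 1: 'd' from first, 'f' from second => "df"
  Position 2: 'c' from first, 'i' from second => "ci"
Result: chdfci

chdfci


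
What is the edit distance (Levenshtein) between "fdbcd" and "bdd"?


Computing edit distance: "fdbcd" -> "bdd"
DP table:
           b    d    d
      0    1    2    3
  f   1    1    2    3
  d   2    2    1    2
  b   3    2    2    2
  c   4    3    3    3
  d   5    4    3    3
Edit distance = dp[5][3] = 3

3


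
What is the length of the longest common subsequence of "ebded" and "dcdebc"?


LCS of "ebded" and "dcdebc"
DP table:
           d    c    d    e    b    c
      0    0    0    0    0    0    0
  e   0    0    0    0    1    1    1
  b   0    0    0    0    1    2    2
  d   0    1    1    1    1    2    2
  e   0    1    1    1    2    2    2
  d   0    1    1    2    2    2    2
LCS length = dp[5][6] = 2

2


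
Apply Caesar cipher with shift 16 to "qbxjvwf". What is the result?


Caesar cipher: shift "qbxjvwf" by 16
  'q' (pos 16) + 16 = pos 6 = 'g'
  'b' (pos 1) + 16 = pos 17 = 'r'
  'x' (pos 23) + 16 = pos 13 = 'n'
  'j' (pos 9) + 16 = pos 25 = 'z'
  'v' (pos 21) + 16 = pos 11 = 'l'
  'w' (pos 22) + 16 = pos 12 = 'm'
  'f' (pos 5) + 16 = pos 21 = 'v'
Result: grnzlmv

grnzlmv


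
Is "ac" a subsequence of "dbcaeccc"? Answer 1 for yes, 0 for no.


Check if "ac" is a subsequence of "dbcaeccc"
Greedy scan:
  Position 0 ('d'): no match needed
  Position 1 ('b'): no match needed
  Position 2 ('c'): no match needed
  Position 3 ('a'): matches sub[0] = 'a'
  Position 4 ('e'): no match needed
  Position 5 ('c'): matches sub[1] = 'c'
  Position 6 ('c'): no match needed
  Position 7 ('c'): no match needed
All 2 characters matched => is a subsequence

1


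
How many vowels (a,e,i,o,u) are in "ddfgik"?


Input: ddfgik
Checking each character:
  'd' at position 0: consonant
  'd' at position 1: consonant
  'f' at position 2: consonant
  'g' at position 3: consonant
  'i' at position 4: vowel (running total: 1)
  'k' at position 5: consonant
Total vowels: 1

1


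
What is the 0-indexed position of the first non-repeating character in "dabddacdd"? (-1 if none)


Input: dabddacdd
Character frequencies:
  'a': 2
  'b': 1
  'c': 1
  'd': 5
Scanning left to right for freq == 1:
  Position 0 ('d'): freq=5, skip
  Position 1 ('a'): freq=2, skip
  Position 2 ('b'): unique! => answer = 2

2


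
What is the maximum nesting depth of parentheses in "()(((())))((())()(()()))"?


Input: "()(((())))((())()(()()))"
Tracking depth:
  Position 0 '(': depth becomes 1
  Position 1 ')': depth becomes 0
  Position 2 '(': depth becomes 1
  Position 3 '(': depth becomes 2
  Position 4 '(': depth becomes 3
  Position 5 '(': depth becomes 4
  Position 6 ')': depth becomes 3
  Position 7 ')': depth becomes 2
  Position 8 ')': depth becomes 1
  Position 9 ')': depth becomes 0
  Position 10 '(': depth becomes 1
  Position 11 '(': depth becomes 2
  Position 12 '(': depth becomes 3
  Position 13 ')': depth becomes 2
  Position 14 ')': depth becomes 1
  Position 15 '(': depth becomes 2
  Position 16 ')': depth becomes 1
  Position 17 '(': depth becomes 2
  Position 18 '(': depth becomes 3
  Position 19 ')': depth becomes 2
  Position 20 '(': depth becomes 3
  Position 21 ')': depth becomes 2
  Position 22 ')': depth becomes 1
  Position 23 ')': depth becomes 0
Maximum depth reached: 4

4


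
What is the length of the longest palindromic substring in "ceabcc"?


Input: "ceabcc"
Checking substrings for palindromes:
  [4:6] "cc" (len 2) => palindrome
Longest palindromic substring: "cc" with length 2

2


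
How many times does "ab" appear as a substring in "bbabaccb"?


Searching for "ab" in "bbabaccb"
Scanning each position:
  Position 0: "bb" => no
  Position 1: "ba" => no
  Position 2: "ab" => MATCH
  Position 3: "ba" => no
  Position 4: "ac" => no
  Position 5: "cc" => no
  Position 6: "cb" => no
Total occurrences: 1

1


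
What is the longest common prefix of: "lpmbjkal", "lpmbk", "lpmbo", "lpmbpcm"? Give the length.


Words: lpmbjkal, lpmbk, lpmbo, lpmbpcm
  Position 0: all 'l' => match
  Position 1: all 'p' => match
  Position 2: all 'm' => match
  Position 3: all 'b' => match
  Position 4: ('j', 'k', 'o', 'p') => mismatch, stop
LCP = "lpmb" (length 4)

4


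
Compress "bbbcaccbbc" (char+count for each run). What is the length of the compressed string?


Input: bbbcaccbbc
Runs:
  'b' x 3 => "b3"
  'c' x 1 => "c1"
  'a' x 1 => "a1"
  'c' x 2 => "c2"
  'b' x 2 => "b2"
  'c' x 1 => "c1"
Compressed: "b3c1a1c2b2c1"
Compressed length: 12

12


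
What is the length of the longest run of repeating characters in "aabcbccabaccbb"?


Input: "aabcbccabaccbb"
Scanning for longest run:
  Position 1 ('a'): continues run of 'a', length=2
  Position 2 ('b'): new char, reset run to 1
  Position 3 ('c'): new char, reset run to 1
  Position 4 ('b'): new char, reset run to 1
  Position 5 ('c'): new char, reset run to 1
  Position 6 ('c'): continues run of 'c', length=2
  Position 7 ('a'): new char, reset run to 1
  Position 8 ('b'): new char, reset run to 1
  Position 9 ('a'): new char, reset run to 1
  Position 10 ('c'): new char, reset run to 1
  Position 11 ('c'): continues run of 'c', length=2
  Position 12 ('b'): new char, reset run to 1
  Position 13 ('b'): continues run of 'b', length=2
Longest run: 'a' with length 2

2


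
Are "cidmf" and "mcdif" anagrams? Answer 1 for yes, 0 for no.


Strings: "cidmf", "mcdif"
Sorted first:  cdfim
Sorted second: cdfim
Sorted forms match => anagrams

1


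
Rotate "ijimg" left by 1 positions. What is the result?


Input: "ijimg", rotate left by 1
First 1 characters: "i"
Remaining characters: "jimg"
Concatenate remaining + first: "jimg" + "i" = "jimgi"

jimgi


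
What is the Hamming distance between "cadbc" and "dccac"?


Comparing "cadbc" and "dccac" position by position:
  Position 0: 'c' vs 'd' => differ
  Position 1: 'a' vs 'c' => differ
  Position 2: 'd' vs 'c' => differ
  Position 3: 'b' vs 'a' => differ
  Position 4: 'c' vs 'c' => same
Total differences (Hamming distance): 4

4


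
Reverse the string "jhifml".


Input: jhifml
Reading characters right to left:
  Position 5: 'l'
  Position 4: 'm'
  Position 3: 'f'
  Position 2: 'i'
  Position 1: 'h'
  Position 0: 'j'
Reversed: lmfihj

lmfihj


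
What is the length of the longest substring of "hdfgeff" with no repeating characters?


Input: "hdfgeff"
Sliding window (track last position of each char):
  Position 0 ('h'): window [0,0] length 1 -- new best
  Position 1 ('d'): window [0,1] length 2 -- new best
  Position 2 ('f'): window [0,2] length 3 -- new best
  Position 3 ('g'): window [0,3] length 4 -- new best
  Position 4 ('e'): window [0,4] length 5 -- new best
  Position 5 ('f'): repeat (last at 2), move window start to 3
  Position 5 ('f'): window [3,5] length 3
  Position 6 ('f'): repeat (last at 5), move window start to 6
  Position 6 ('f'): window [6,6] length 1
Longest substring with no repeats: "hdfge" with length 5

5


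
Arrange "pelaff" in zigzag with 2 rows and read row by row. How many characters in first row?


Zigzag "pelaff" into 2 rows:
Placing characters:
  'p' => row 0
  'e' => row 1
  'l' => row 0
  'a' => row 1
  'f' => row 0
  'f' => row 1
Rows:
  Row 0: "plf"
  Row 1: "eaf"
First row length: 3

3


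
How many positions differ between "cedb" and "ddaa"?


Comparing "cedb" and "ddaa" position by position:
  Position 0: 'c' vs 'd' => DIFFER
  Position 1: 'e' vs 'd' => DIFFER
  Position 2: 'd' vs 'a' => DIFFER
  Position 3: 'b' vs 'a' => DIFFER
Positions that differ: 4

4


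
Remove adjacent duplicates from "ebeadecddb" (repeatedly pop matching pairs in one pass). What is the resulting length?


Input: ebeadecddb
Stack-based adjacent duplicate removal:
  Read 'e': push. Stack: e
  Read 'b': push. Stack: eb
  Read 'e': push. Stack: ebe
  Read 'a': push. Stack: ebea
  Read 'd': push. Stack: ebead
  Read 'e': push. Stack: ebeade
  Read 'c': push. Stack: ebeadec
  Read 'd': push. Stack: ebeadecd
  Read 'd': matches stack top 'd' => pop. Stack: ebeadec
  Read 'b': push. Stack: ebeadecb
Final stack: "ebeadecb" (length 8)

8


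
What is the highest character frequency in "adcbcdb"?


Input: adcbcdb
Character counts:
  'a': 1
  'b': 2
  'c': 2
  'd': 2
Maximum frequency: 2

2


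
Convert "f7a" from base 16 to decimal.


Input: "f7a" in base 16
Positional expansion:
  Digit 'f' (value 15) x 16^2 = 3840
  Digit '7' (value 7) x 16^1 = 112
  Digit 'a' (value 10) x 16^0 = 10
Sum = 3962

3962


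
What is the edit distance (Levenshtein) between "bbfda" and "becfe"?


Computing edit distance: "bbfda" -> "becfe"
DP table:
           b    e    c    f    e
      0    1    2    3    4    5
  b   1    0    1    2    3    4
  b   2    1    1    2    3    4
  f   3    2    2    2    2    3
  d   4    3    3    3    3    3
  a   5    4    4    4    4    4
Edit distance = dp[5][5] = 4

4


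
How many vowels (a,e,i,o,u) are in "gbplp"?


Input: gbplp
Checking each character:
  'g' at position 0: consonant
  'b' at position 1: consonant
  'p' at position 2: consonant
  'l' at position 3: consonant
  'p' at position 4: consonant
Total vowels: 0

0


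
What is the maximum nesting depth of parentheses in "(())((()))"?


Input: "(())((()))"
Tracking depth:
  Position 0 '(': depth becomes 1
  Position 1 '(': depth becomes 2
  Position 2 ')': depth becomes 1
  Position 3 ')': depth becomes 0
  Position 4 '(': depth becomes 1
  Position 5 '(': depth becomes 2
  Position 6 '(': depth becomes 3
  Position 7 ')': depth becomes 2
  Position 8 ')': depth becomes 1
  Position 9 ')': depth becomes 0
Maximum depth reached: 3

3


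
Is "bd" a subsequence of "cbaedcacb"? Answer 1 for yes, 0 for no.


Check if "bd" is a subsequence of "cbaedcacb"
Greedy scan:
  Position 0 ('c'): no match needed
  Position 1 ('b'): matches sub[0] = 'b'
  Position 2 ('a'): no match needed
  Position 3 ('e'): no match needed
  Position 4 ('d'): matches sub[1] = 'd'
  Position 5 ('c'): no match needed
  Position 6 ('a'): no match needed
  Position 7 ('c'): no match needed
  Position 8 ('b'): no match needed
All 2 characters matched => is a subsequence

1


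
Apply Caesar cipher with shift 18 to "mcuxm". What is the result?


Caesar cipher: shift "mcuxm" by 18
  'm' (pos 12) + 18 = pos 4 = 'e'
  'c' (pos 2) + 18 = pos 20 = 'u'
  'u' (pos 20) + 18 = pos 12 = 'm'
  'x' (pos 23) + 18 = pos 15 = 'p'
  'm' (pos 12) + 18 = pos 4 = 'e'
Result: eumpe

eumpe


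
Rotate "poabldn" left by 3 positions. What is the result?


Input: "poabldn", rotate left by 3
First 3 characters: "poa"
Remaining characters: "bldn"
Concatenate remaining + first: "bldn" + "poa" = "bldnpoa"

bldnpoa


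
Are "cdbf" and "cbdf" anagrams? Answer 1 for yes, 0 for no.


Strings: "cdbf", "cbdf"
Sorted first:  bcdf
Sorted second: bcdf
Sorted forms match => anagrams

1


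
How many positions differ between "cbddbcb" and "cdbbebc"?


Comparing "cbddbcb" and "cdbbebc" position by position:
  Position 0: 'c' vs 'c' => same
  Position 1: 'b' vs 'd' => DIFFER
  Position 2: 'd' vs 'b' => DIFFER
  Position 3: 'd' vs 'b' => DIFFER
  Position 4: 'b' vs 'e' => DIFFER
  Position 5: 'c' vs 'b' => DIFFER
  Position 6: 'b' vs 'c' => DIFFER
Positions that differ: 6

6


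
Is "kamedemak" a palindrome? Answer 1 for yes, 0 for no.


Input: kamedemak
Reversed: kamedemak
  Compare pos 0 ('k') with pos 8 ('k'): match
  Compare pos 1 ('a') with pos 7 ('a'): match
  Compare pos 2 ('m') with pos 6 ('m'): match
  Compare pos 3 ('e') with pos 5 ('e'): match
Result: palindrome

1


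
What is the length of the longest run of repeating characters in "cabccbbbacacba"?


Input: "cabccbbbacacba"
Scanning for longest run:
  Position 1 ('a'): new char, reset run to 1
  Position 2 ('b'): new char, reset run to 1
  Position 3 ('c'): new char, reset run to 1
  Position 4 ('c'): continues run of 'c', length=2
  Position 5 ('b'): new char, reset run to 1
  Position 6 ('b'): continues run of 'b', length=2
  Position 7 ('b'): continues run of 'b', length=3
  Position 8 ('a'): new char, reset run to 1
  Position 9 ('c'): new char, reset run to 1
  Position 10 ('a'): new char, reset run to 1
  Position 11 ('c'): new char, reset run to 1
  Position 12 ('b'): new char, reset run to 1
  Position 13 ('a'): new char, reset run to 1
Longest run: 'b' with length 3

3


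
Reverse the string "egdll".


Input: egdll
Reading characters right to left:
  Position 4: 'l'
  Position 3: 'l'
  Position 2: 'd'
  Position 1: 'g'
  Position 0: 'e'
Reversed: lldge

lldge


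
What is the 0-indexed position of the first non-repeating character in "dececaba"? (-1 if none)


Input: dececaba
Character frequencies:
  'a': 2
  'b': 1
  'c': 2
  'd': 1
  'e': 2
Scanning left to right for freq == 1:
  Position 0 ('d'): unique! => answer = 0

0


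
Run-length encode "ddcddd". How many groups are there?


Input: ddcddd
Scanning for consecutive runs:
  Group 1: 'd' x 2 (positions 0-1)
  Group 2: 'c' x 1 (positions 2-2)
  Group 3: 'd' x 3 (positions 3-5)
Total groups: 3

3


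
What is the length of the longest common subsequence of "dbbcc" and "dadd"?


LCS of "dbbcc" and "dadd"
DP table:
           d    a    d    d
      0    0    0    0    0
  d   0    1    1    1    1
  b   0    1    1    1    1
  b   0    1    1    1    1
  c   0    1    1    1    1
  c   0    1    1    1    1
LCS length = dp[5][4] = 1

1


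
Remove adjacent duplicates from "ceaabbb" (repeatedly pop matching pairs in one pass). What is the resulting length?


Input: ceaabbb
Stack-based adjacent duplicate removal:
  Read 'c': push. Stack: c
  Read 'e': push. Stack: ce
  Read 'a': push. Stack: cea
  Read 'a': matches stack top 'a' => pop. Stack: ce
  Read 'b': push. Stack: ceb
  Read 'b': matches stack top 'b' => pop. Stack: ce
  Read 'b': push. Stack: ceb
Final stack: "ceb" (length 3)

3


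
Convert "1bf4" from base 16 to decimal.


Input: "1bf4" in base 16
Positional expansion:
  Digit '1' (value 1) x 16^3 = 4096
  Digit 'b' (value 11) x 16^2 = 2816
  Digit 'f' (value 15) x 16^1 = 240
  Digit '4' (value 4) x 16^0 = 4
Sum = 7156

7156


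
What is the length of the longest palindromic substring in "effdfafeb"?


Input: "effdfafeb"
Checking substrings for palindromes:
  [2:5] "fdf" (len 3) => palindrome
  [4:7] "faf" (len 3) => palindrome
  [1:3] "ff" (len 2) => palindrome
Longest palindromic substring: "fdf" with length 3

3


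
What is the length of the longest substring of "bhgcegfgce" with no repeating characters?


Input: "bhgcegfgce"
Sliding window (track last position of each char):
  Position 0 ('b'): window [0,0] length 1 -- new best
  Position 1 ('h'): window [0,1] length 2 -- new best
  Position 2 ('g'): window [0,2] length 3 -- new best
  Position 3 ('c'): window [0,3] length 4 -- new best
  Position 4 ('e'): window [0,4] length 5 -- new best
  Position 5 ('g'): repeat (last at 2), move window start to 3
  Position 5 ('g'): window [3,5] length 3
  Position 6 ('f'): window [3,6] length 4
  Position 7 ('g'): repeat (last at 5), move window start to 6
  Position 7 ('g'): window [6,7] length 2
  Position 8 ('c'): window [6,8] length 3
  Position 9 ('e'): window [6,9] length 4
Longest substring with no repeats: "bhgce" with length 5

5


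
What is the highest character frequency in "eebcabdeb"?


Input: eebcabdeb
Character counts:
  'a': 1
  'b': 3
  'c': 1
  'd': 1
  'e': 3
Maximum frequency: 3

3


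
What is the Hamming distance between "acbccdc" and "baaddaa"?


Comparing "acbccdc" and "baaddaa" position by position:
  Position 0: 'a' vs 'b' => differ
  Position 1: 'c' vs 'a' => differ
  Position 2: 'b' vs 'a' => differ
  Position 3: 'c' vs 'd' => differ
  Position 4: 'c' vs 'd' => differ
  Position 5: 'd' vs 'a' => differ
  Position 6: 'c' vs 'a' => differ
Total differences (Hamming distance): 7

7


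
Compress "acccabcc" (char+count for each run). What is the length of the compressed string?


Input: acccabcc
Runs:
  'a' x 1 => "a1"
  'c' x 3 => "c3"
  'a' x 1 => "a1"
  'b' x 1 => "b1"
  'c' x 2 => "c2"
Compressed: "a1c3a1b1c2"
Compressed length: 10

10


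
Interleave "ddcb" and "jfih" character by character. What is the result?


Interleaving "ddcb" and "jfih":
  Position 0: 'd' from first, 'j' from second => "dj"
  Position 1: 'd' from first, 'f' from second => "df"
  Position 2: 'c' from first, 'i' from second => "ci"
  Position 3: 'b' from first, 'h' from second => "bh"
Result: djdfcibh

djdfcibh


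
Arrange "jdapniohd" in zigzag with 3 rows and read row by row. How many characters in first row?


Zigzag "jdapniohd" into 3 rows:
Placing characters:
  'j' => row 0
  'd' => row 1
  'a' => row 2
  'p' => row 1
  'n' => row 0
  'i' => row 1
  'o' => row 2
  'h' => row 1
  'd' => row 0
Rows:
  Row 0: "jnd"
  Row 1: "dpih"
  Row 2: "ao"
First row length: 3

3


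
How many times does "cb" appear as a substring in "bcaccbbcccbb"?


Searching for "cb" in "bcaccbbcccbb"
Scanning each position:
  Position 0: "bc" => no
  Position 1: "ca" => no
  Position 2: "ac" => no
  Position 3: "cc" => no
  Position 4: "cb" => MATCH
  Position 5: "bb" => no
  Position 6: "bc" => no
  Position 7: "cc" => no
  Position 8: "cc" => no
  Position 9: "cb" => MATCH
  Position 10: "bb" => no
Total occurrences: 2

2
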